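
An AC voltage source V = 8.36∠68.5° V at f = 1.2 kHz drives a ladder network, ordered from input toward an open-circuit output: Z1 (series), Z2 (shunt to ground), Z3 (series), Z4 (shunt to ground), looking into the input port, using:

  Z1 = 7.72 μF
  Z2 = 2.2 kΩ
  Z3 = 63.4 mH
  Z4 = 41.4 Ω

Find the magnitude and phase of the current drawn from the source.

Step 1 — Angular frequency: ω = 2π·f = 2π·1200 = 7540 rad/s.
Step 2 — Component impedances:
  Z1: Z = 1/(jωC) = -j/(ω·C) = 0 - j17.18 Ω
  Z2: Z = R = 2200 Ω
  Z3: Z = jωL = j·7540·0.0634 = 0 + j478 Ω
  Z4: Z = R = 41.4 Ω
Step 3 — Ladder network (open output): work backward from the far end, alternating series and parallel combinations. Z_in = 134.6 + j423.3 Ω = 444.2∠72.4° Ω.
Step 4 — Source phasor: V = 8.36∠68.5° V = 3.064 + j7.778 V.
Step 5 — Ohm's law: I = V / Z_total = (3.064 + j7.778) / (134.6 + j423.3) = 0.01878 - j0.001268 A.
Step 6 — Convert to polar: |I| = 0.01882 A, ∠I = -3.9°.

I = 0.01882∠-3.9° A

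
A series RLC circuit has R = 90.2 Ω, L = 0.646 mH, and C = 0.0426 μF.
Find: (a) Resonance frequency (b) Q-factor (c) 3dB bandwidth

Step 1 — Resonance condition Im(Z)=0 gives ω₀ = 1/√(LC).
Step 2 — ω₀ = 1/√(0.000646·4.26e-08) = 1.906e+05 rad/s.
Step 3 — f₀ = ω₀/(2π) = 3.034e+04 Hz.
Step 4 — Series Q: Q = ω₀L/R = 1.906e+05·0.000646/90.2 = 1.365.
Step 5 — 3dB bandwidth: Δω = ω₀/Q = 1.396e+05 rad/s; BW = Δω/(2π) = 2.222e+04 Hz.

(a) f₀ = 3.034e+04 Hz  (b) Q = 1.365  (c) BW = 2.222e+04 Hz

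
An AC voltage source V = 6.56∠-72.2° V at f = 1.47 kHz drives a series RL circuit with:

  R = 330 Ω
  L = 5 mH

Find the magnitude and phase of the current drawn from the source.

Step 1 — Angular frequency: ω = 2π·f = 2π·1470 = 9236 rad/s.
Step 2 — Component impedances:
  R: Z = R = 330 Ω
  L: Z = jωL = j·9236·0.005 = 0 + j46.18 Ω
Step 3 — Series combination: Z_total = R + L = 330 + j46.18 Ω = 333.2∠8.0° Ω.
Step 4 — Source phasor: V = 6.56∠-72.2° V = 2.005 - j6.246 V.
Step 5 — Ohm's law: I = V / Z_total = (2.005 - j6.246) / (330 + j46.18) = 0.003362 - j0.0194 A.
Step 6 — Convert to polar: |I| = 0.01969 A, ∠I = -80.2°.

I = 0.01969∠-80.2° A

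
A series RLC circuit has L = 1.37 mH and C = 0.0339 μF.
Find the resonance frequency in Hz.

Step 1 — Resonance condition Im(Z)=0 gives ω₀ = 1/√(LC).
Step 2 — ω₀ = 1/√(0.00137·3.39e-08) = 1.467e+05 rad/s.
Step 3 — f₀ = ω₀/(2π) = 2.335e+04 Hz.

f₀ = 2.335e+04 Hz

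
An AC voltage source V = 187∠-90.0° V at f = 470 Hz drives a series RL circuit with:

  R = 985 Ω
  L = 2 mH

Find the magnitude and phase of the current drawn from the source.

Step 1 — Angular frequency: ω = 2π·f = 2π·470 = 2953 rad/s.
Step 2 — Component impedances:
  R: Z = R = 985 Ω
  L: Z = jωL = j·2953·0.002 = 0 + j5.906 Ω
Step 3 — Series combination: Z_total = R + L = 985 + j5.906 Ω = 985∠0.3° Ω.
Step 4 — Source phasor: V = 187∠-90.0° V = 0 - j187 V.
Step 5 — Ohm's law: I = V / Z_total = (0 - j187) / (985 + j5.906) = -0.001138 - j0.1898 A.
Step 6 — Convert to polar: |I| = 0.1898 A, ∠I = -90.3°.

I = 0.1898∠-90.3° A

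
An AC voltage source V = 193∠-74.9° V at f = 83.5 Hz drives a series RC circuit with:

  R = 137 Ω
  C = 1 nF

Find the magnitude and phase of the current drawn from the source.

Step 1 — Angular frequency: ω = 2π·f = 2π·83.5 = 524.6 rad/s.
Step 2 — Component impedances:
  R: Z = R = 137 Ω
  C: Z = 1/(jωC) = -j/(ω·C) = 0 - j1.906e+06 Ω
Step 3 — Series combination: Z_total = R + C = 137 - j1.906e+06 Ω = 1.906e+06∠-90.0° Ω.
Step 4 — Source phasor: V = 193∠-74.9° V = 50.28 - j186.3 V.
Step 5 — Ohm's law: I = V / Z_total = (50.28 - j186.3) / (137 - j1.906e+06) = 9.776e-05 + j2.637e-05 A.
Step 6 — Convert to polar: |I| = 0.0001013 A, ∠I = 15.1°.

I = 0.0001013∠15.1° A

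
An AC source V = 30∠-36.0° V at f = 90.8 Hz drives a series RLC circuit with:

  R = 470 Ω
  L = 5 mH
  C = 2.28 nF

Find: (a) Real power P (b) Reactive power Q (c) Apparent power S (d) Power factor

Step 1 — Angular frequency: ω = 2π·f = 2π·90.8 = 570.5 rad/s.
Step 2 — Component impedances:
  R: Z = R = 470 Ω
  L: Z = jωL = j·570.5·0.005 = 0 + j2.853 Ω
  C: Z = 1/(jωC) = -j/(ω·C) = 0 - j7.688e+05 Ω
Step 3 — Series combination: Z_total = R + L + C = 470 - j7.688e+05 Ω = 7.688e+05∠-90.0° Ω.
Step 4 — Source phasor: V = 30∠-36.0° V = 24.27 - j17.63 V.
Step 5 — Current: I = V / Z = 2.296e-05 + j3.156e-05 A = 3.902e-05∠54.0° A.
Step 6 — Complex power: S = V·I* = 7.157e-07 - j0.001171 VA.
Step 7 — Real power: P = Re(S) = 7.157e-07 W.
Step 8 — Reactive power: Q = Im(S) = -0.001171 VAR.
Step 9 — Apparent power: |S| = 0.001171 VA.
Step 10 — Power factor: PF = P/|S| = 0.0006114 (leading).

(a) P = 7.157e-07 W  (b) Q = -0.001171 VAR  (c) S = 0.001171 VA  (d) PF = 0.0006114 (leading)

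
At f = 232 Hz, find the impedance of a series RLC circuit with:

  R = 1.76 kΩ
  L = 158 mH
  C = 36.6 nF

Step 1 — Angular frequency: ω = 2π·f = 2π·232 = 1458 rad/s.
Step 2 — Component impedances:
  R: Z = R = 1760 Ω
  L: Z = jωL = j·1458·0.158 = 0 + j230.3 Ω
  C: Z = 1/(jωC) = -j/(ω·C) = 0 - j1.874e+04 Ω
Step 3 — Series combination: Z_total = R + L + C = 1760 - j1.851e+04 Ω = 1.86e+04∠-84.6° Ω.

Z = 1760 - j1.851e+04 Ω = 1.86e+04∠-84.6° Ω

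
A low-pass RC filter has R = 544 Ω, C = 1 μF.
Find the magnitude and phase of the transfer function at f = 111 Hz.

Step 1 — Angular frequency: ω = 2π·111 = 697.4 rad/s.
Step 2 — Transfer function: H(jω) = 1/(1 + jωRC).
Step 3 — Denominator: 1 + jωRC = 1 + j·697.4·544·1e-06 = 1 + j0.3794.
Step 4 — H = 0.8742 - j0.3317.
Step 5 — Magnitude: |H| = 0.935 (-0.6 dB); phase: φ = -20.8°.

|H| = 0.935 (-0.6 dB), φ = -20.8°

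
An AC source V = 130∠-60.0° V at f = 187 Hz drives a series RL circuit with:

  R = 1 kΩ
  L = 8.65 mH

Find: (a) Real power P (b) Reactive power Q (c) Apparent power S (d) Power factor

Step 1 — Angular frequency: ω = 2π·f = 2π·187 = 1175 rad/s.
Step 2 — Component impedances:
  R: Z = R = 1000 Ω
  L: Z = jωL = j·1175·0.00865 = 0 + j10.16 Ω
Step 3 — Series combination: Z_total = R + L = 1000 + j10.16 Ω = 1000∠0.6° Ω.
Step 4 — Source phasor: V = 130∠-60.0° V = 65 - j112.6 V.
Step 5 — Current: I = V / Z = 0.06385 - j0.1132 A = 0.13∠-60.6° A.
Step 6 — Complex power: S = V·I* = 16.9 + j0.1717 VA.
Step 7 — Real power: P = Re(S) = 16.9 W.
Step 8 — Reactive power: Q = Im(S) = 0.1717 VAR.
Step 9 — Apparent power: |S| = 16.9 VA.
Step 10 — Power factor: PF = P/|S| = 0.9999 (lagging).

(a) P = 16.9 W  (b) Q = 0.1717 VAR  (c) S = 16.9 VA  (d) PF = 0.9999 (lagging)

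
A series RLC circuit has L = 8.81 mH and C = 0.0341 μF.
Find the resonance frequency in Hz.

Step 1 — Resonance condition Im(Z)=0 gives ω₀ = 1/√(LC).
Step 2 — ω₀ = 1/√(0.00881·3.41e-08) = 5.769e+04 rad/s.
Step 3 — f₀ = ω₀/(2π) = 9182 Hz.

f₀ = 9182 Hz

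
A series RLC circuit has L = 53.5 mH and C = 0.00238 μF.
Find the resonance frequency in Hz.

Step 1 — Resonance condition Im(Z)=0 gives ω₀ = 1/√(LC).
Step 2 — ω₀ = 1/√(0.0535·2.38e-09) = 8.862e+04 rad/s.
Step 3 — f₀ = ω₀/(2π) = 1.41e+04 Hz.

f₀ = 1.41e+04 Hz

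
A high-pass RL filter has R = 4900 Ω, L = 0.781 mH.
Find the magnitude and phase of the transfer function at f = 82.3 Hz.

Step 1 — Angular frequency: ω = 2π·82.3 = 517.1 rad/s.
Step 2 — Transfer function: H(jω) = jωL/(R + jωL).
Step 3 — Numerator jωL = j·0.4039; denominator R + jωL = 4900 + j0.4039.
Step 4 — H = 6.793e-09 + j8.242e-05.
Step 5 — Magnitude: |H| = 8.242e-05 (-81.7 dB); phase: φ = 90.0°.

|H| = 8.242e-05 (-81.7 dB), φ = 90.0°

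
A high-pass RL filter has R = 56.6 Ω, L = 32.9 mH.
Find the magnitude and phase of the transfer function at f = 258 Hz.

Step 1 — Angular frequency: ω = 2π·258 = 1621 rad/s.
Step 2 — Transfer function: H(jω) = jωL/(R + jωL).
Step 3 — Numerator jωL = j·53.33; denominator R + jωL = 56.6 + j53.33.
Step 4 — H = 0.4703 + j0.4991.
Step 5 — Magnitude: |H| = 0.6858 (-3.3 dB); phase: φ = 46.7°.

|H| = 0.6858 (-3.3 dB), φ = 46.7°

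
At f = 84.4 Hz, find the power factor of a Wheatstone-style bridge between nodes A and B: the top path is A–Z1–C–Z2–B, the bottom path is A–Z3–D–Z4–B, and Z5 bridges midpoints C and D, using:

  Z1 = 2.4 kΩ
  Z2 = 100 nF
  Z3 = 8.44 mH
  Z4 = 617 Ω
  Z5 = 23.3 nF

Step 1 — Angular frequency: ω = 2π·f = 2π·84.4 = 530.3 rad/s.
Step 2 — Component impedances:
  Z1: Z = R = 2400 Ω
  Z2: Z = 1/(jωC) = -j/(ω·C) = 0 - j1.886e+04 Ω
  Z3: Z = jωL = j·530.3·0.00844 = 0 + j4.476 Ω
  Z4: Z = R = 617 Ω
  Z5: Z = 1/(jωC) = -j/(ω·C) = 0 - j8.093e+04 Ω
Step 3 — Bridge requires nodal analysis (the Z5 bridge couples midpoints C and D, so the two paths cannot be reduced to a simple series/parallel combination). Setting node B to ground and injecting 1 A at node A, the 3-node admittance system at A, C, D solves to V_A = Z_AB = 614.2 - j15.2 Ω = 614.3∠-1.4° Ω.
Step 4 — Power factor: PF = cos(φ) = Re(Z)/|Z| = 614.16/614.35 = 0.9997.
Step 5 — Type: Im(Z) = -15.2 ⇒ leading (phase φ = -1.4°).

PF = 0.9997 (leading, φ = -1.4°)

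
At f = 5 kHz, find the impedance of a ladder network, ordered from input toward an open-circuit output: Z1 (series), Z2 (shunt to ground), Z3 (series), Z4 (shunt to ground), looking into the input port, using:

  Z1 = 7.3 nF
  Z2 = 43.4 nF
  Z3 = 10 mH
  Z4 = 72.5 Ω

Step 1 — Angular frequency: ω = 2π·f = 2π·5000 = 3.142e+04 rad/s.
Step 2 — Component impedances:
  Z1: Z = 1/(jωC) = -j/(ω·C) = 0 - j4360 Ω
  Z2: Z = 1/(jωC) = -j/(ω·C) = 0 - j733.4 Ω
  Z3: Z = jωL = j·3.142e+04·0.01 = 0 + j314.2 Ω
  Z4: Z = R = 72.5 Ω
Step 3 — Ladder network (open output): work backward from the far end, alternating series and parallel combinations. Z_in = 215.4 - j3848 Ω = 3854∠-86.8° Ω.

Z = 215.4 - j3848 Ω = 3854∠-86.8° Ω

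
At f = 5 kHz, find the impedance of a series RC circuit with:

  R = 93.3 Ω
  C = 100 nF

Step 1 — Angular frequency: ω = 2π·f = 2π·5000 = 3.142e+04 rad/s.
Step 2 — Component impedances:
  R: Z = R = 93.3 Ω
  C: Z = 1/(jωC) = -j/(ω·C) = 0 - j318.3 Ω
Step 3 — Series combination: Z_total = R + C = 93.3 - j318.3 Ω = 331.7∠-73.7° Ω.

Z = 93.3 - j318.3 Ω = 331.7∠-73.7° Ω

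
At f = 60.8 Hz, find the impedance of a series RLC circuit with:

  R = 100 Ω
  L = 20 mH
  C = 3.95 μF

Step 1 — Angular frequency: ω = 2π·f = 2π·60.8 = 382 rad/s.
Step 2 — Component impedances:
  R: Z = R = 100 Ω
  L: Z = jωL = j·382·0.02 = 0 + j7.64 Ω
  C: Z = 1/(jωC) = -j/(ω·C) = 0 - j662.7 Ω
Step 3 — Series combination: Z_total = R + L + C = 100 - j655.1 Ω = 662.7∠-81.3° Ω.

Z = 100 - j655.1 Ω = 662.7∠-81.3° Ω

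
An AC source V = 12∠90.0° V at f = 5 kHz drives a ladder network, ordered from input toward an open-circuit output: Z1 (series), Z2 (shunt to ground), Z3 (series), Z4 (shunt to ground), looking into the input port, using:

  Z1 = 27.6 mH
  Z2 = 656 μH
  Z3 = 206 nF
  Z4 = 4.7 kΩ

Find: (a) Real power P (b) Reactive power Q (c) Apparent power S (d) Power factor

Step 1 — Angular frequency: ω = 2π·f = 2π·5000 = 3.142e+04 rad/s.
Step 2 — Component impedances:
  Z1: Z = jωL = j·3.142e+04·0.0276 = 0 + j867.1 Ω
  Z2: Z = jωL = j·3.142e+04·0.000656 = 0 + j20.61 Ω
  Z3: Z = 1/(jωC) = -j/(ω·C) = 0 - j154.5 Ω
  Z4: Z = R = 4700 Ω
Step 3 — Ladder network (open output): work backward from the far end, alternating series and parallel combinations. Z_in = 0.09029 + j887.7 Ω = 887.7∠90.0° Ω.
Step 4 — Source phasor: V = 12∠90.0° V = 0 + j12 V.
Step 5 — Current: I = V / Z = 0.01352 + j1.375e-06 A = 0.01352∠0.0° A.
Step 6 — Complex power: S = V·I* = 1.65e-05 + j0.1622 VA.
Step 7 — Real power: P = Re(S) = 1.65e-05 W.
Step 8 — Reactive power: Q = Im(S) = 0.1622 VAR.
Step 9 — Apparent power: |S| = 0.1622 VA.
Step 10 — Power factor: PF = P/|S| = 0.0001017 (lagging).

(a) P = 1.65e-05 W  (b) Q = 0.1622 VAR  (c) S = 0.1622 VA  (d) PF = 0.0001017 (lagging)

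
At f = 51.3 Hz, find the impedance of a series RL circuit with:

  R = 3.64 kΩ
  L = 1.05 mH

Step 1 — Angular frequency: ω = 2π·f = 2π·51.3 = 322.3 rad/s.
Step 2 — Component impedances:
  R: Z = R = 3640 Ω
  L: Z = jωL = j·322.3·0.00105 = 0 + j0.3384 Ω
Step 3 — Series combination: Z_total = R + L = 3640 + j0.3384 Ω = 3640∠0.0° Ω.

Z = 3640 + j0.3384 Ω = 3640∠0.0° Ω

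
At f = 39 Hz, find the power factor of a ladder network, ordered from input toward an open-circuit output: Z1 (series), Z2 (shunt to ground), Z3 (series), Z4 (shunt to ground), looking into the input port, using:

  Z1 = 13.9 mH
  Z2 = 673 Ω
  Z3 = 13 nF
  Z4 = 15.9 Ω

Step 1 — Angular frequency: ω = 2π·f = 2π·39 = 245 rad/s.
Step 2 — Component impedances:
  Z1: Z = jωL = j·245·0.0139 = 0 + j3.406 Ω
  Z2: Z = R = 673 Ω
  Z3: Z = 1/(jωC) = -j/(ω·C) = 0 - j3.139e+05 Ω
  Z4: Z = R = 15.9 Ω
Step 3 — Ladder network (open output): work backward from the far end, alternating series and parallel combinations. Z_in = 673 + j1.963 Ω = 673∠0.2° Ω.
Step 4 — Power factor: PF = cos(φ) = Re(Z)/|Z| = 673/673 = 1.
Step 5 — Type: Im(Z) = 1.963 ⇒ lagging (phase φ = 0.2°).

PF = 1 (lagging, φ = 0.2°)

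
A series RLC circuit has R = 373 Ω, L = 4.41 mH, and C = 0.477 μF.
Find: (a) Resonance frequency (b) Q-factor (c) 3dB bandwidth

Step 1 — Resonance: ω₀ = 1/√(LC) = 1/√(0.00441·4.77e-07) = 2.18e+04 rad/s.
Step 2 — f₀ = ω₀/(2π) = 3470 Hz.
Step 3 — Series Q: Q = ω₀L/R = 2.18e+04·0.00441/373 = 0.2578.
Step 4 — Bandwidth: Δω = ω₀/Q = 8.458e+04 rad/s; BW = Δω/(2π) = 1.346e+04 Hz.

(a) f₀ = 3470 Hz  (b) Q = 0.2578  (c) BW = 1.346e+04 Hz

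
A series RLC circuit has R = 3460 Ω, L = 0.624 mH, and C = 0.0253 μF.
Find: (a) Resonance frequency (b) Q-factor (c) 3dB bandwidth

Step 1 — Resonance condition Im(Z)=0 gives ω₀ = 1/√(LC).
Step 2 — ω₀ = 1/√(0.000624·2.53e-08) = 2.517e+05 rad/s.
Step 3 — f₀ = ω₀/(2π) = 4.006e+04 Hz.
Step 4 — Series Q: Q = ω₀L/R = 2.517e+05·0.000624/3460 = 0.04539.
Step 5 — 3dB bandwidth: Δω = ω₀/Q = 5.545e+06 rad/s; BW = Δω/(2π) = 8.825e+05 Hz.

(a) f₀ = 4.006e+04 Hz  (b) Q = 0.04539  (c) BW = 8.825e+05 Hz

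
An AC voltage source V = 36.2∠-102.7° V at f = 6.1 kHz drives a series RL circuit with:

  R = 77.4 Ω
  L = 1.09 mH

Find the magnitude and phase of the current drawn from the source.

Step 1 — Angular frequency: ω = 2π·f = 2π·6100 = 3.833e+04 rad/s.
Step 2 — Component impedances:
  R: Z = R = 77.4 Ω
  L: Z = jωL = j·3.833e+04·0.00109 = 0 + j41.78 Ω
Step 3 — Series combination: Z_total = R + L = 77.4 + j41.78 Ω = 87.95∠28.4° Ω.
Step 4 — Source phasor: V = 36.2∠-102.7° V = -7.958 - j35.31 V.
Step 5 — Ohm's law: I = V / Z_total = (-7.958 - j35.31) / (77.4 + j41.78) = -0.2703 - j0.3103 A.
Step 6 — Convert to polar: |I| = 0.4116 A, ∠I = -131.1°.

I = 0.4116∠-131.1° A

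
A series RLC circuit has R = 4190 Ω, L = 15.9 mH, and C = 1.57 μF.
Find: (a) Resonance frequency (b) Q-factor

Step 1 — Resonance condition Im(Z)=0 gives ω₀ = 1/√(LC).
Step 2 — ω₀ = 1/√(0.0159·1.57e-06) = 6329 rad/s.
Step 3 — f₀ = ω₀/(2π) = 1007 Hz.
Step 4 — Series Q: Q = ω₀L/R = 6329·0.0159/4190 = 0.02402.

(a) f₀ = 1007 Hz  (b) Q = 0.02402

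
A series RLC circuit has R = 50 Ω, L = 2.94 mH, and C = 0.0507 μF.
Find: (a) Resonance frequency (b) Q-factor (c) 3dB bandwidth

Step 1 — Resonance: ω₀ = 1/√(LC) = 1/√(0.00294·5.07e-08) = 8.191e+04 rad/s.
Step 2 — f₀ = ω₀/(2π) = 1.304e+04 Hz.
Step 3 — Series Q: Q = ω₀L/R = 8.191e+04·0.00294/50 = 4.816.
Step 4 — Bandwidth: Δω = ω₀/Q = 1.701e+04 rad/s; BW = Δω/(2π) = 2707 Hz.

(a) f₀ = 1.304e+04 Hz  (b) Q = 4.816  (c) BW = 2707 Hz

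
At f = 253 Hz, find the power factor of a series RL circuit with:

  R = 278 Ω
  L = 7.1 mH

Step 1 — Angular frequency: ω = 2π·f = 2π·253 = 1590 rad/s.
Step 2 — Component impedances:
  R: Z = R = 278 Ω
  L: Z = jωL = j·1590·0.0071 = 0 + j11.29 Ω
Step 3 — Series combination: Z_total = R + L = 278 + j11.29 Ω = 278.2∠2.3° Ω.
Step 4 — Power factor: PF = cos(φ) = Re(Z)/|Z| = 278/278.23 = 0.9992.
Step 5 — Type: Im(Z) = 11.29 ⇒ lagging (phase φ = 2.3°).

PF = 0.9992 (lagging, φ = 2.3°)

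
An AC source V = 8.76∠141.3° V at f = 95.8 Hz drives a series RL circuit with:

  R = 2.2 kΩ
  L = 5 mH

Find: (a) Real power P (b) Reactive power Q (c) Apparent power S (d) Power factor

Step 1 — Angular frequency: ω = 2π·f = 2π·95.8 = 601.9 rad/s.
Step 2 — Component impedances:
  R: Z = R = 2200 Ω
  L: Z = jωL = j·601.9·0.005 = 0 + j3.01 Ω
Step 3 — Series combination: Z_total = R + L = 2200 + j3.01 Ω = 2200∠0.1° Ω.
Step 4 — Source phasor: V = 8.76∠141.3° V = -6.837 + j5.477 V.
Step 5 — Current: I = V / Z = -0.003104 + j0.002494 A = 0.003982∠141.2° A.
Step 6 — Complex power: S = V·I* = 0.03488 + j4.772e-05 VA.
Step 7 — Real power: P = Re(S) = 0.03488 W.
Step 8 — Reactive power: Q = Im(S) = 4.772e-05 VAR.
Step 9 — Apparent power: |S| = 0.03488 VA.
Step 10 — Power factor: PF = P/|S| = 1 (lagging).

(a) P = 0.03488 W  (b) Q = 4.772e-05 VAR  (c) S = 0.03488 VA  (d) PF = 1 (lagging)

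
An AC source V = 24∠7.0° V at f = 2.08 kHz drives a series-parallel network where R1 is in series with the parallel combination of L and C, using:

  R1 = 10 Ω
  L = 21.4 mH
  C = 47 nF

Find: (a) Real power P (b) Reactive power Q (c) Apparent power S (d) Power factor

Step 1 — Angular frequency: ω = 2π·f = 2π·2080 = 1.307e+04 rad/s.
Step 2 — Component impedances:
  R1: Z = R = 10 Ω
  L: Z = jωL = j·1.307e+04·0.0214 = 0 + j279.7 Ω
  C: Z = 1/(jωC) = -j/(ω·C) = 0 - j1628 Ω
Step 3 — Parallel branch: L || C = 1/(1/L + 1/C) = 0 + j337.7 Ω.
Step 4 — Series with R1: Z_total = R1 + (L || C) = 10 + j337.7 Ω = 337.8∠88.3° Ω.
Step 5 — Source phasor: V = 24∠7.0° V = 23.82 + j2.925 V.
Step 6 — Current: I = V / Z = 0.01074 - j0.07022 A = 0.07104∠-81.3° A.
Step 7 — Complex power: S = V·I* = 0.05047 + j1.704 VA.
Step 8 — Real power: P = Re(S) = 0.05047 W.
Step 9 — Reactive power: Q = Im(S) = 1.704 VAR.
Step 10 — Apparent power: |S| = 1.705 VA.
Step 11 — Power factor: PF = P/|S| = 0.0296 (lagging).

(a) P = 0.05047 W  (b) Q = 1.704 VAR  (c) S = 1.705 VA  (d) PF = 0.0296 (lagging)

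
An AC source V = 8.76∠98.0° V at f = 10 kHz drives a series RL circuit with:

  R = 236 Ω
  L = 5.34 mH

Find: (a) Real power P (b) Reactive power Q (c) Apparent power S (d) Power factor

Step 1 — Angular frequency: ω = 2π·f = 2π·1e+04 = 6.283e+04 rad/s.
Step 2 — Component impedances:
  R: Z = R = 236 Ω
  L: Z = jωL = j·6.283e+04·0.00534 = 0 + j335.5 Ω
Step 3 — Series combination: Z_total = R + L = 236 + j335.5 Ω = 410.2∠54.9° Ω.
Step 4 — Source phasor: V = 8.76∠98.0° V = -1.219 + j8.675 V.
Step 5 — Current: I = V / Z = 0.01559 + j0.0146 A = 0.02135∠43.1° A.
Step 6 — Complex power: S = V·I* = 0.1076 + j0.153 VA.
Step 7 — Real power: P = Re(S) = 0.1076 W.
Step 8 — Reactive power: Q = Im(S) = 0.153 VAR.
Step 9 — Apparent power: |S| = 0.1871 VA.
Step 10 — Power factor: PF = P/|S| = 0.5753 (lagging).

(a) P = 0.1076 W  (b) Q = 0.153 VAR  (c) S = 0.1871 VA  (d) PF = 0.5753 (lagging)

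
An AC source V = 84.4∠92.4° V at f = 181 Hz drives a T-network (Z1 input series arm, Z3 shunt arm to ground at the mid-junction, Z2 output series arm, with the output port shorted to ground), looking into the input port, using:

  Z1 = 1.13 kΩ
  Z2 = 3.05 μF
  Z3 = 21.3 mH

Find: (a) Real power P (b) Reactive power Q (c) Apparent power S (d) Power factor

Step 1 — Angular frequency: ω = 2π·f = 2π·181 = 1137 rad/s.
Step 2 — Component impedances:
  Z1: Z = R = 1130 Ω
  Z2: Z = 1/(jωC) = -j/(ω·C) = 0 - j288.3 Ω
  Z3: Z = jωL = j·1137·0.0213 = 0 + j24.22 Ω
Step 3 — With the output port shorted to ground, the output series arm Z2 runs from the junction to ground; the shunt arm Z3 also runs from the junction to ground. They appear in parallel: Z3 || Z2 = 0 + j26.45 Ω.
Step 4 — Series with input arm Z1: Z_in = Z1 + (Z3 || Z2) = 1130 + j26.45 Ω = 1130∠1.3° Ω.
Step 5 — Source phasor: V = 84.4∠92.4° V = -3.534 + j84.33 V.
Step 6 — Current: I = V / Z = -0.00138 + j0.07466 A = 0.07467∠91.1° A.
Step 7 — Complex power: S = V·I* = 6.3 + j0.1474 VA.
Step 8 — Real power: P = Re(S) = 6.3 W.
Step 9 — Reactive power: Q = Im(S) = 0.1474 VAR.
Step 10 — Apparent power: |S| = 6.302 VA.
Step 11 — Power factor: PF = P/|S| = 0.9997 (lagging).

(a) P = 6.3 W  (b) Q = 0.1474 VAR  (c) S = 6.302 VA  (d) PF = 0.9997 (lagging)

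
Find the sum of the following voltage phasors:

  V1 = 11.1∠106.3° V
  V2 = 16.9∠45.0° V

Step 1 — Convert each phasor to rectangular form:
  V1 = 11.1·(cos(106.3°) + j·sin(106.3°)) = -3.115 + j10.65 V
  V2 = 16.9·(cos(45.0°) + j·sin(45.0°)) = 11.95 + j11.95 V
Step 2 — Sum components: V_total = 8.835 + j22.6 V.
Step 3 — Convert to polar: |V_total| = 24.27 V, ∠V_total = 68.7°.

V_total = 24.27∠68.7° V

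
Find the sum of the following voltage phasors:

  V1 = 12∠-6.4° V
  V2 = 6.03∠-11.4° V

Step 1 — Convert each phasor to rectangular form:
  V1 = 12·(cos(-6.4°) + j·sin(-6.4°)) = 11.93 - j1.338 V
  V2 = 6.03·(cos(-11.4°) + j·sin(-11.4°)) = 5.911 - j1.192 V
Step 2 — Sum components: V_total = 17.84 - j2.53 V.
Step 3 — Convert to polar: |V_total| = 18.01 V, ∠V_total = -8.1°.

V_total = 18.01∠-8.1° V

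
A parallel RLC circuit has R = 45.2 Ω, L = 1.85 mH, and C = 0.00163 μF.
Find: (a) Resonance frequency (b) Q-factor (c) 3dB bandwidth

Step 1 — Resonance: ω₀ = 1/√(LC) = 1/√(0.00185·1.63e-09) = 5.759e+05 rad/s.
Step 2 — f₀ = ω₀/(2π) = 9.165e+04 Hz.
Step 3 — Parallel Q: Q = R/(ω₀L) = 45.2/(5.759e+05·0.00185) = 0.04243.
Step 4 — Bandwidth: Δω = ω₀/Q = 1.357e+07 rad/s; BW = Δω/(2π) = 2.16e+06 Hz.

(a) f₀ = 9.165e+04 Hz  (b) Q = 0.04243  (c) BW = 2.16e+06 Hz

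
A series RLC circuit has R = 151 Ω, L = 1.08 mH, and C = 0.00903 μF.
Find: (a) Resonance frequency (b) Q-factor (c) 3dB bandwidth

Step 1 — Resonance: ω₀ = 1/√(LC) = 1/√(0.00108·9.03e-09) = 3.202e+05 rad/s.
Step 2 — f₀ = ω₀/(2π) = 5.096e+04 Hz.
Step 3 — Series Q: Q = ω₀L/R = 3.202e+05·0.00108/151 = 2.29.
Step 4 — Bandwidth: Δω = ω₀/Q = 1.398e+05 rad/s; BW = Δω/(2π) = 2.225e+04 Hz.

(a) f₀ = 5.096e+04 Hz  (b) Q = 2.29  (c) BW = 2.225e+04 Hz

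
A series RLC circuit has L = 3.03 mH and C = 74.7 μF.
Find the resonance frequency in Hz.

Step 1 — Resonance condition Im(Z)=0 gives ω₀ = 1/√(LC).
Step 2 — ω₀ = 1/√(0.00303·7.47e-05) = 2102 rad/s.
Step 3 — f₀ = ω₀/(2π) = 334.5 Hz.

f₀ = 334.5 Hz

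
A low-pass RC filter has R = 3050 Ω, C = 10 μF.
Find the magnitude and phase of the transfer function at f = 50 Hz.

Step 1 — Angular frequency: ω = 2π·50 = 314.2 rad/s.
Step 2 — Transfer function: H(jω) = 1/(1 + jωRC).
Step 3 — Denominator: 1 + jωRC = 1 + j·314.2·3050·1e-05 = 1 + j9.582.
Step 4 — H = 0.01077 - j0.1032.
Step 5 — Magnitude: |H| = 0.1038 (-19.7 dB); phase: φ = -84.0°.

|H| = 0.1038 (-19.7 dB), φ = -84.0°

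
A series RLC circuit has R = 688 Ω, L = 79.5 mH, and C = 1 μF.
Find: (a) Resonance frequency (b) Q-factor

Step 1 — Resonance condition Im(Z)=0 gives ω₀ = 1/√(LC).
Step 2 — ω₀ = 1/√(0.0795·1e-06) = 3547 rad/s.
Step 3 — f₀ = ω₀/(2π) = 564.5 Hz.
Step 4 — Series Q: Q = ω₀L/R = 3547·0.0795/688 = 0.4098.

(a) f₀ = 564.5 Hz  (b) Q = 0.4098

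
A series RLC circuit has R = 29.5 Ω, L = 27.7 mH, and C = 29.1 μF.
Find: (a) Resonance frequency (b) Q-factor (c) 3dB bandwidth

Step 1 — Resonance: ω₀ = 1/√(LC) = 1/√(0.0277·2.91e-05) = 1114 rad/s.
Step 2 — f₀ = ω₀/(2π) = 177.3 Hz.
Step 3 — Series Q: Q = ω₀L/R = 1114·0.0277/29.5 = 1.046.
Step 4 — Bandwidth: Δω = ω₀/Q = 1065 rad/s; BW = Δω/(2π) = 169.5 Hz.

(a) f₀ = 177.3 Hz  (b) Q = 1.046  (c) BW = 169.5 Hz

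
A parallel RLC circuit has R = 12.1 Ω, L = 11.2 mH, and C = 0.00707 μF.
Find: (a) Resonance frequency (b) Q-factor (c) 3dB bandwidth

Step 1 — Resonance: ω₀ = 1/√(LC) = 1/√(0.0112·7.07e-09) = 1.124e+05 rad/s.
Step 2 — f₀ = ω₀/(2π) = 1.789e+04 Hz.
Step 3 — Parallel Q: Q = R/(ω₀L) = 12.1/(1.124e+05·0.0112) = 0.009614.
Step 4 — Bandwidth: Δω = ω₀/Q = 1.169e+07 rad/s; BW = Δω/(2π) = 1.86e+06 Hz.

(a) f₀ = 1.789e+04 Hz  (b) Q = 0.009614  (c) BW = 1.86e+06 Hz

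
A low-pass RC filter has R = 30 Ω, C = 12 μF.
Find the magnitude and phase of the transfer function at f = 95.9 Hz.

Step 1 — Angular frequency: ω = 2π·95.9 = 602.6 rad/s.
Step 2 — Transfer function: H(jω) = 1/(1 + jωRC).
Step 3 — Denominator: 1 + jωRC = 1 + j·602.6·30·1.2e-05 = 1 + j0.2169.
Step 4 — H = 0.9551 - j0.2072.
Step 5 — Magnitude: |H| = 0.9773 (-0.2 dB); phase: φ = -12.2°.

|H| = 0.9773 (-0.2 dB), φ = -12.2°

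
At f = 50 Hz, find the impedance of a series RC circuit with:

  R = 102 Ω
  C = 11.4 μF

Step 1 — Angular frequency: ω = 2π·f = 2π·50 = 314.2 rad/s.
Step 2 — Component impedances:
  R: Z = R = 102 Ω
  C: Z = 1/(jωC) = -j/(ω·C) = 0 - j279.2 Ω
Step 3 — Series combination: Z_total = R + C = 102 - j279.2 Ω = 297.3∠-69.9° Ω.

Z = 102 - j279.2 Ω = 297.3∠-69.9° Ω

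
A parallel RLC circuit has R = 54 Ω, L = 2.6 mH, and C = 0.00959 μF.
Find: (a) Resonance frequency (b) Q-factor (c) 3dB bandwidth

Step 1 — Resonance: ω₀ = 1/√(LC) = 1/√(0.0026·9.59e-09) = 2.003e+05 rad/s.
Step 2 — f₀ = ω₀/(2π) = 3.187e+04 Hz.
Step 3 — Parallel Q: Q = R/(ω₀L) = 54/(2.003e+05·0.0026) = 0.1037.
Step 4 — Bandwidth: Δω = ω₀/Q = 1.931e+06 rad/s; BW = Δω/(2π) = 3.073e+05 Hz.

(a) f₀ = 3.187e+04 Hz  (b) Q = 0.1037  (c) BW = 3.073e+05 Hz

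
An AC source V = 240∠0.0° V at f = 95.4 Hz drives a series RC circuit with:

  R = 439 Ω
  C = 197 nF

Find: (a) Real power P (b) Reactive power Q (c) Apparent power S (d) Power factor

Step 1 — Angular frequency: ω = 2π·f = 2π·95.4 = 599.4 rad/s.
Step 2 — Component impedances:
  R: Z = R = 439 Ω
  C: Z = 1/(jωC) = -j/(ω·C) = 0 - j8468 Ω
Step 3 — Series combination: Z_total = R + C = 439 - j8468 Ω = 8480∠-87.0° Ω.
Step 4 — Source phasor: V = 240∠0.0° V = 240 V.
Step 5 — Current: I = V / Z = 0.001465 + j0.02826 A = 0.0283∠87.0° A.
Step 6 — Complex power: S = V·I* = 0.3516 - j6.783 VA.
Step 7 — Real power: P = Re(S) = 0.3516 W.
Step 8 — Reactive power: Q = Im(S) = -6.783 VAR.
Step 9 — Apparent power: |S| = 6.793 VA.
Step 10 — Power factor: PF = P/|S| = 0.05177 (leading).

(a) P = 0.3516 W  (b) Q = -6.783 VAR  (c) S = 6.793 VA  (d) PF = 0.05177 (leading)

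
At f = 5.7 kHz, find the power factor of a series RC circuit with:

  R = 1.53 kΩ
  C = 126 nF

Step 1 — Angular frequency: ω = 2π·f = 2π·5700 = 3.581e+04 rad/s.
Step 2 — Component impedances:
  R: Z = R = 1530 Ω
  C: Z = 1/(jωC) = -j/(ω·C) = 0 - j221.6 Ω
Step 3 — Series combination: Z_total = R + C = 1530 - j221.6 Ω = 1546∠-8.2° Ω.
Step 4 — Power factor: PF = cos(φ) = Re(Z)/|Z| = 1530/1546 = 0.9897.
Step 5 — Type: Im(Z) = -221.6 ⇒ leading (phase φ = -8.2°).

PF = 0.9897 (leading, φ = -8.2°)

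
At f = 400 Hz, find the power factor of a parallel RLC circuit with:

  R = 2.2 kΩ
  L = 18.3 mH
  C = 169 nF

Step 1 — Angular frequency: ω = 2π·f = 2π·400 = 2513 rad/s.
Step 2 — Component impedances:
  R: Z = R = 2200 Ω
  L: Z = jωL = j·2513·0.0183 = 0 + j45.99 Ω
  C: Z = 1/(jωC) = -j/(ω·C) = 0 - j2354 Ω
Step 3 — Parallel combination: 1/Z_total = 1/R + 1/L + 1/C; Z_total = 0.9998 + j46.89 Ω = 46.9∠88.8° Ω.
Step 4 — Power factor: PF = cos(φ) = Re(Z)/|Z| = 0.9998/46.9 = 0.02132.
Step 5 — Type: Im(Z) = 46.89 ⇒ lagging (phase φ = 88.8°).

PF = 0.02132 (lagging, φ = 88.8°)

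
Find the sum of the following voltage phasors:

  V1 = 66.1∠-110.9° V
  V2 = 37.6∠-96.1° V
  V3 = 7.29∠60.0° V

Step 1 — Convert each phasor to rectangular form:
  V1 = 66.1·(cos(-110.9°) + j·sin(-110.9°)) = -23.58 - j61.75 V
  V2 = 37.6·(cos(-96.1°) + j·sin(-96.1°)) = -3.996 - j37.39 V
  V3 = 7.29·(cos(60.0°) + j·sin(60.0°)) = 3.645 + j6.313 V
Step 2 — Sum components: V_total = -23.93 - j92.82 V.
Step 3 — Convert to polar: |V_total| = 95.86 V, ∠V_total = -104.5°.

V_total = 95.86∠-104.5° V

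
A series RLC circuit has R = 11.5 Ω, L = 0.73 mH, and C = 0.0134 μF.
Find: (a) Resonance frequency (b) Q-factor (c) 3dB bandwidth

Step 1 — Resonance condition Im(Z)=0 gives ω₀ = 1/√(LC).
Step 2 — ω₀ = 1/√(0.00073·1.34e-08) = 3.197e+05 rad/s.
Step 3 — f₀ = ω₀/(2π) = 5.089e+04 Hz.
Step 4 — Series Q: Q = ω₀L/R = 3.197e+05·0.00073/11.5 = 20.3.
Step 5 — 3dB bandwidth: Δω = ω₀/Q = 1.575e+04 rad/s; BW = Δω/(2π) = 2507 Hz.

(a) f₀ = 5.089e+04 Hz  (b) Q = 20.3  (c) BW = 2507 Hz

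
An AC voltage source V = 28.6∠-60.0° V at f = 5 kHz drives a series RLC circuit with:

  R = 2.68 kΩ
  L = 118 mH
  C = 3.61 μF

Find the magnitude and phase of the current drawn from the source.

Step 1 — Angular frequency: ω = 2π·f = 2π·5000 = 3.142e+04 rad/s.
Step 2 — Component impedances:
  R: Z = R = 2680 Ω
  L: Z = jωL = j·3.142e+04·0.118 = 0 + j3707 Ω
  C: Z = 1/(jωC) = -j/(ω·C) = 0 - j8.817 Ω
Step 3 — Series combination: Z_total = R + L + C = 2680 + j3698 Ω = 4567∠54.1° Ω.
Step 4 — Source phasor: V = 28.6∠-60.0° V = 14.3 - j24.77 V.
Step 5 — Ohm's law: I = V / Z_total = (14.3 - j24.77) / (2680 + j3698) = -0.002554 - j0.005717 A.
Step 6 — Convert to polar: |I| = 0.006262 A, ∠I = -114.1°.

I = 0.006262∠-114.1° A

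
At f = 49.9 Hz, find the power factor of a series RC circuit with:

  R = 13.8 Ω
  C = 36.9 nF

Step 1 — Angular frequency: ω = 2π·f = 2π·49.9 = 313.5 rad/s.
Step 2 — Component impedances:
  R: Z = R = 13.8 Ω
  C: Z = 1/(jωC) = -j/(ω·C) = 0 - j8.644e+04 Ω
Step 3 — Series combination: Z_total = R + C = 13.8 - j8.644e+04 Ω = 8.644e+04∠-90.0° Ω.
Step 4 — Power factor: PF = cos(φ) = Re(Z)/|Z| = 13.8/86436 = 0.0001597.
Step 5 — Type: Im(Z) = -8.644e+04 ⇒ leading (phase φ = -90.0°).

PF = 0.0001597 (leading, φ = -90.0°)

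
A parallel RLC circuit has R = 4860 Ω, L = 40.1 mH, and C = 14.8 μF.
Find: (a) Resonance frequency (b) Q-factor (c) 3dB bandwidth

Step 1 — Resonance: ω₀ = 1/√(LC) = 1/√(0.0401·1.48e-05) = 1298 rad/s.
Step 2 — f₀ = ω₀/(2π) = 206.6 Hz.
Step 3 — Parallel Q: Q = R/(ω₀L) = 4860/(1298·0.0401) = 93.37.
Step 4 — Bandwidth: Δω = ω₀/Q = 13.9 rad/s; BW = Δω/(2π) = 2.213 Hz.

(a) f₀ = 206.6 Hz  (b) Q = 93.37  (c) BW = 2.213 Hz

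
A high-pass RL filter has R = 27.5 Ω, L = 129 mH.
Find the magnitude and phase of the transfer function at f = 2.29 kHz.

Step 1 — Angular frequency: ω = 2π·2290 = 1.439e+04 rad/s.
Step 2 — Transfer function: H(jω) = jωL/(R + jωL).
Step 3 — Numerator jωL = j·1856; denominator R + jωL = 27.5 + j1856.
Step 4 — H = 0.9998 + j0.01481.
Step 5 — Magnitude: |H| = 0.9999 (-0.0 dB); phase: φ = 0.8°.

|H| = 0.9999 (-0.0 dB), φ = 0.8°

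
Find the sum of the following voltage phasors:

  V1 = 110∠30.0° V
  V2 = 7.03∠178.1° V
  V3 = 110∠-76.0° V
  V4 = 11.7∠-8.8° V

Step 1 — Convert each phasor to rectangular form:
  V1 = 110·(cos(30.0°) + j·sin(30.0°)) = 95.26 + j55 V
  V2 = 7.03·(cos(178.1°) + j·sin(178.1°)) = -7.026 + j0.2331 V
  V3 = 110·(cos(-76.0°) + j·sin(-76.0°)) = 26.61 - j106.7 V
  V4 = 11.7·(cos(-8.8°) + j·sin(-8.8°)) = 11.56 - j1.79 V
Step 2 — Sum components: V_total = 126.4 - j53.29 V.
Step 3 — Convert to polar: |V_total| = 137.2 V, ∠V_total = -22.9°.

V_total = 137.2∠-22.9° V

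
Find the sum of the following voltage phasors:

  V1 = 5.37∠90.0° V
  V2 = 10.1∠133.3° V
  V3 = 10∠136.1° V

Step 1 — Convert each phasor to rectangular form:
  V1 = 5.37·(cos(90.0°) + j·sin(90.0°)) = 0 + j5.37 V
  V2 = 10.1·(cos(133.3°) + j·sin(133.3°)) = -6.927 + j7.351 V
  V3 = 10·(cos(136.1°) + j·sin(136.1°)) = -7.206 + j6.934 V
Step 2 — Sum components: V_total = -14.13 + j19.65 V.
Step 3 — Convert to polar: |V_total| = 24.21 V, ∠V_total = 125.7°.

V_total = 24.21∠125.7° V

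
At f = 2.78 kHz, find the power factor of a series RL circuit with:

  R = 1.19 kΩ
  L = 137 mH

Step 1 — Angular frequency: ω = 2π·f = 2π·2780 = 1.747e+04 rad/s.
Step 2 — Component impedances:
  R: Z = R = 1190 Ω
  L: Z = jωL = j·1.747e+04·0.137 = 0 + j2393 Ω
Step 3 — Series combination: Z_total = R + L = 1190 + j2393 Ω = 2673∠63.6° Ω.
Step 4 — Power factor: PF = cos(φ) = Re(Z)/|Z| = 1190/2672.6 = 0.4453.
Step 5 — Type: Im(Z) = 2393 ⇒ lagging (phase φ = 63.6°).

PF = 0.4453 (lagging, φ = 63.6°)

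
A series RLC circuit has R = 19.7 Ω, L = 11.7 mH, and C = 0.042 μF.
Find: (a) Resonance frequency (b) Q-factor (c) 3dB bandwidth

Step 1 — Resonance condition Im(Z)=0 gives ω₀ = 1/√(LC).
Step 2 — ω₀ = 1/√(0.0117·4.2e-08) = 4.511e+04 rad/s.
Step 3 — f₀ = ω₀/(2π) = 7180 Hz.
Step 4 — Series Q: Q = ω₀L/R = 4.511e+04·0.0117/19.7 = 26.79.
Step 5 — 3dB bandwidth: Δω = ω₀/Q = 1684 rad/s; BW = Δω/(2π) = 268 Hz.

(a) f₀ = 7180 Hz  (b) Q = 26.79  (c) BW = 268 Hz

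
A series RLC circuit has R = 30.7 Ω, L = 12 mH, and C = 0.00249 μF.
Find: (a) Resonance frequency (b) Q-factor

Step 1 — Resonance condition Im(Z)=0 gives ω₀ = 1/√(LC).
Step 2 — ω₀ = 1/√(0.012·2.49e-09) = 1.829e+05 rad/s.
Step 3 — f₀ = ω₀/(2π) = 2.912e+04 Hz.
Step 4 — Series Q: Q = ω₀L/R = 1.829e+05·0.012/30.7 = 71.51.

(a) f₀ = 2.912e+04 Hz  (b) Q = 71.51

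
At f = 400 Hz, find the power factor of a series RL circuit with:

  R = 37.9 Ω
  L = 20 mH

Step 1 — Angular frequency: ω = 2π·f = 2π·400 = 2513 rad/s.
Step 2 — Component impedances:
  R: Z = R = 37.9 Ω
  L: Z = jωL = j·2513·0.02 = 0 + j50.27 Ω
Step 3 — Series combination: Z_total = R + L = 37.9 + j50.27 Ω = 62.95∠53.0° Ω.
Step 4 — Power factor: PF = cos(φ) = Re(Z)/|Z| = 37.9/62.953 = 0.602.
Step 5 — Type: Im(Z) = 50.27 ⇒ lagging (phase φ = 53.0°).

PF = 0.602 (lagging, φ = 53.0°)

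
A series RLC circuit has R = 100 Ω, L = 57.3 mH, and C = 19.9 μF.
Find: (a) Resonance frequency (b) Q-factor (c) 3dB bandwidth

Step 1 — Resonance: ω₀ = 1/√(LC) = 1/√(0.0573·1.99e-05) = 936.5 rad/s.
Step 2 — f₀ = ω₀/(2π) = 149 Hz.
Step 3 — Series Q: Q = ω₀L/R = 936.5·0.0573/100 = 0.5366.
Step 4 — Bandwidth: Δω = ω₀/Q = 1745 rad/s; BW = Δω/(2π) = 277.8 Hz.

(a) f₀ = 149 Hz  (b) Q = 0.5366  (c) BW = 277.8 Hz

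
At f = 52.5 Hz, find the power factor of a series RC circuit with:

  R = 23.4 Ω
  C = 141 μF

Step 1 — Angular frequency: ω = 2π·f = 2π·52.5 = 329.9 rad/s.
Step 2 — Component impedances:
  R: Z = R = 23.4 Ω
  C: Z = 1/(jωC) = -j/(ω·C) = 0 - j21.5 Ω
Step 3 — Series combination: Z_total = R + C = 23.4 - j21.5 Ω = 31.78∠-42.6° Ω.
Step 4 — Power factor: PF = cos(φ) = Re(Z)/|Z| = 23.4/31.778 = 0.7364.
Step 5 — Type: Im(Z) = -21.5 ⇒ leading (phase φ = -42.6°).

PF = 0.7364 (leading, φ = -42.6°)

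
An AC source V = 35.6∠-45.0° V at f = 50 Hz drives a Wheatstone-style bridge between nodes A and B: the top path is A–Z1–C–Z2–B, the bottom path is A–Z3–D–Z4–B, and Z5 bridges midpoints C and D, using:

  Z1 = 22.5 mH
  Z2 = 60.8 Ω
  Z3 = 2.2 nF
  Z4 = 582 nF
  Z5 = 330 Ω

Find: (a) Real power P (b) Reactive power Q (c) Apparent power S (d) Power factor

Step 1 — Angular frequency: ω = 2π·f = 2π·50 = 314.2 rad/s.
Step 2 — Component impedances:
  Z1: Z = jωL = j·314.2·0.0225 = 0 + j7.069 Ω
  Z2: Z = R = 60.8 Ω
  Z3: Z = 1/(jωC) = -j/(ω·C) = 0 - j1.447e+06 Ω
  Z4: Z = 1/(jωC) = -j/(ω·C) = 0 - j5469 Ω
  Z5: Z = R = 330 Ω
Step 3 — Bridge requires nodal analysis (the Z5 bridge couples midpoints C and D, so the two paths cannot be reduced to a simple series/parallel combination). Setting node B to ground and injecting 1 A at node A, the 3-node admittance system at A, C, D solves to V_A = Z_AB = 60.75 + j6.396 Ω = 61.09∠6.0° Ω.
Step 4 — Source phasor: V = 35.6∠-45.0° V = 25.17 - j25.17 V.
Step 5 — Current: I = V / Z = 0.3667 - j0.453 A = 0.5828∠-51.0° A.
Step 6 — Complex power: S = V·I* = 20.63 + j2.172 VA.
Step 7 — Real power: P = Re(S) = 20.63 W.
Step 8 — Reactive power: Q = Im(S) = 2.172 VAR.
Step 9 — Apparent power: |S| = 20.75 VA.
Step 10 — Power factor: PF = P/|S| = 0.9945 (lagging).

(a) P = 20.63 W  (b) Q = 2.172 VAR  (c) S = 20.75 VA  (d) PF = 0.9945 (lagging)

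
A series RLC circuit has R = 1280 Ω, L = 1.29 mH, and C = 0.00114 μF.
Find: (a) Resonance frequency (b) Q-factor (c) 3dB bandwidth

Step 1 — Resonance: ω₀ = 1/√(LC) = 1/√(0.00129·1.14e-09) = 8.246e+05 rad/s.
Step 2 — f₀ = ω₀/(2π) = 1.312e+05 Hz.
Step 3 — Series Q: Q = ω₀L/R = 8.246e+05·0.00129/1280 = 0.8311.
Step 4 — Bandwidth: Δω = ω₀/Q = 9.922e+05 rad/s; BW = Δω/(2π) = 1.579e+05 Hz.

(a) f₀ = 1.312e+05 Hz  (b) Q = 0.8311  (c) BW = 1.579e+05 Hz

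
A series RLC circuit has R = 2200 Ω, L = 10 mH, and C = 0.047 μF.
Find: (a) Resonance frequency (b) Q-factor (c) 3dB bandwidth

Step 1 — Resonance condition Im(Z)=0 gives ω₀ = 1/√(LC).
Step 2 — ω₀ = 1/√(0.01·4.7e-08) = 4.613e+04 rad/s.
Step 3 — f₀ = ω₀/(2π) = 7341 Hz.
Step 4 — Series Q: Q = ω₀L/R = 4.613e+04·0.01/2200 = 0.2097.
Step 5 — 3dB bandwidth: Δω = ω₀/Q = 2.2e+05 rad/s; BW = Δω/(2π) = 3.501e+04 Hz.

(a) f₀ = 7341 Hz  (b) Q = 0.2097  (c) BW = 3.501e+04 Hz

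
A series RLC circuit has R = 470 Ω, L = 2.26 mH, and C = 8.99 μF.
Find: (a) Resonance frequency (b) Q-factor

Step 1 — Resonance condition Im(Z)=0 gives ω₀ = 1/√(LC).
Step 2 — ω₀ = 1/√(0.00226·8.99e-06) = 7016 rad/s.
Step 3 — f₀ = ω₀/(2π) = 1117 Hz.
Step 4 — Series Q: Q = ω₀L/R = 7016·0.00226/470 = 0.03373.

(a) f₀ = 1117 Hz  (b) Q = 0.03373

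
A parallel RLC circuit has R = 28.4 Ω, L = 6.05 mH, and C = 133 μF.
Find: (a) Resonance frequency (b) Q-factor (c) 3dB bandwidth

Step 1 — Resonance: ω₀ = 1/√(LC) = 1/√(0.00605·0.000133) = 1115 rad/s.
Step 2 — f₀ = ω₀/(2π) = 177.4 Hz.
Step 3 — Parallel Q: Q = R/(ω₀L) = 28.4/(1115·0.00605) = 4.211.
Step 4 — Bandwidth: Δω = ω₀/Q = 264.7 rad/s; BW = Δω/(2π) = 42.14 Hz.

(a) f₀ = 177.4 Hz  (b) Q = 4.211  (c) BW = 42.14 Hz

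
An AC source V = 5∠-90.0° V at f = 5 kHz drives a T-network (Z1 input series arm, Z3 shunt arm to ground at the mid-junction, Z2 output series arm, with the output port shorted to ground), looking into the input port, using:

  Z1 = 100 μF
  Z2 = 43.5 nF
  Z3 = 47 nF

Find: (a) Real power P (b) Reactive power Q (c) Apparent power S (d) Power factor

Step 1 — Angular frequency: ω = 2π·f = 2π·5000 = 3.142e+04 rad/s.
Step 2 — Component impedances:
  Z1: Z = 1/(jωC) = -j/(ω·C) = 0 - j0.3183 Ω
  Z2: Z = 1/(jωC) = -j/(ω·C) = 0 - j731.7 Ω
  Z3: Z = 1/(jωC) = -j/(ω·C) = 0 - j677.3 Ω
Step 3 — With the output port shorted to ground, the output series arm Z2 runs from the junction to ground; the shunt arm Z3 also runs from the junction to ground. They appear in parallel: Z3 || Z2 = 0 - j351.7 Ω.
Step 4 — Series with input arm Z1: Z_in = Z1 + (Z3 || Z2) = 0 - j352 Ω = 352∠-90.0° Ω.
Step 5 — Source phasor: V = 5∠-90.0° V = 0 - j5 V.
Step 6 — Current: I = V / Z = 0.0142 A = 0.0142∠0.0° A.
Step 7 — Complex power: S = V·I* = 0 - j0.07101 VA.
Step 8 — Real power: P = Re(S) = 0 W.
Step 9 — Reactive power: Q = Im(S) = -0.07101 VAR.
Step 10 — Apparent power: |S| = 0.07101 VA.
Step 11 — Power factor: PF = P/|S| = 0 (leading).

(a) P = 0 W  (b) Q = -0.07101 VAR  (c) S = 0.07101 VA  (d) PF = 0 (leading)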